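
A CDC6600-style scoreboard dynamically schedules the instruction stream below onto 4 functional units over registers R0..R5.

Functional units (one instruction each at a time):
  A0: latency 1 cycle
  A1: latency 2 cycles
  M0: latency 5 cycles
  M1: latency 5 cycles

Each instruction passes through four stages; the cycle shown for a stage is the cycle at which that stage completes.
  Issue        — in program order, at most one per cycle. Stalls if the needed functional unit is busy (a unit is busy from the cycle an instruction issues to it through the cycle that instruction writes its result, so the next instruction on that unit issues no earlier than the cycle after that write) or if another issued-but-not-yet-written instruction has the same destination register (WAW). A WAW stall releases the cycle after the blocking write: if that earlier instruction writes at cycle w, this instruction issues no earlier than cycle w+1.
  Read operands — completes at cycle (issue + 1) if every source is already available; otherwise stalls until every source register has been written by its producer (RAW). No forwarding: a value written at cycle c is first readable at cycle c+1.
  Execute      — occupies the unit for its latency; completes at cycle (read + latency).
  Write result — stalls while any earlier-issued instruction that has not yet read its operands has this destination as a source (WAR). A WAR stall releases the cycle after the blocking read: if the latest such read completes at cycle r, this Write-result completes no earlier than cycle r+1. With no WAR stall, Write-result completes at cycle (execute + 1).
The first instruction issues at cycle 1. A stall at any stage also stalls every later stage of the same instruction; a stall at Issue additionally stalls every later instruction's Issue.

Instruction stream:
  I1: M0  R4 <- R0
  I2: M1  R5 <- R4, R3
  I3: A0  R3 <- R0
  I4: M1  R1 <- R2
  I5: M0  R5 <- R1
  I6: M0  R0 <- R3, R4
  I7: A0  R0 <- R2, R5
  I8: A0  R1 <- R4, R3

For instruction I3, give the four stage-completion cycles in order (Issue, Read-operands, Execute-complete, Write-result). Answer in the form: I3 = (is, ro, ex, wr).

[1] I1→M0
[2] I1 RO | I2→M1
[3] I3→A0
[4] I3 RO
[5] I3 EX
[7] I1 EX
[8] I1 WR R4
[9] I2 RO
[10] I3 WR R3
[14] I2 EX
[15] I2 WR R5
[16] I4→M1
[17] I4 RO | I5→M0
[22] I4 EX
[23] I4 WR R1
[24] I5 RO
[29] I5 EX
[30] I5 WR R5
[31] I6→M0
[32] I6 RO
[37] I6 EX
[38] I6 WR R0
[39] I7→A0
[40] I7 RO
[41] I7 EX
[42] I7 WR R0
[43] I8→A0
[44] I8 RO
[45] I8 EX
[46] I8 WR R1

I3 = (3, 4, 5, 10)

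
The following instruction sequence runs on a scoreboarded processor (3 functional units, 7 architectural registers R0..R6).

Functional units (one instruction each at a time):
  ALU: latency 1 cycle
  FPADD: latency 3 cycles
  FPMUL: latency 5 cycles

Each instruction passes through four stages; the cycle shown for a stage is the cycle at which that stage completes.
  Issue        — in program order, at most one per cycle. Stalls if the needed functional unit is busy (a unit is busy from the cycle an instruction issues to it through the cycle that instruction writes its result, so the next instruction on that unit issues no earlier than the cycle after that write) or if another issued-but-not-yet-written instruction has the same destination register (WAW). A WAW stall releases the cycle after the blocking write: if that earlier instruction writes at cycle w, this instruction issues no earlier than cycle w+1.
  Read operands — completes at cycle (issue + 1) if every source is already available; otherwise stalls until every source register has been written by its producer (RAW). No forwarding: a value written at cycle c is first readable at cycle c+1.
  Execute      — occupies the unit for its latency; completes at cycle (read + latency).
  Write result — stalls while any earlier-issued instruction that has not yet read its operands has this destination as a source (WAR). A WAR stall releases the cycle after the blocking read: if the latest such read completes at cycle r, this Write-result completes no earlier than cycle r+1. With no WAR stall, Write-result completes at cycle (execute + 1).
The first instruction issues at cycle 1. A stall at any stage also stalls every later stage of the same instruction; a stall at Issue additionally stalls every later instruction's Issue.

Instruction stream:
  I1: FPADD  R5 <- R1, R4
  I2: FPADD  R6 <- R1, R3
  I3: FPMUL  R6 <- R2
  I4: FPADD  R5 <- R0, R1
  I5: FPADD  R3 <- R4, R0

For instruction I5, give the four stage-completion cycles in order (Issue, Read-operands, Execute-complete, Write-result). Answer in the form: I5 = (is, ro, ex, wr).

I5 = (20, 21, 24, 25)

cycle 1: I1 issues→FPADD
cycle 2: I1 reads
cycle 5: I1 exec-done
cycle 6: I1 writes R5
cycle 7: I2 issues→FPADD
cycle 8: I2 reads
cycle 11: I2 exec-done
cycle 12: I2 writes R6
cycle 13: I3 issues→FPMUL
cycle 14: I3 reads; I4 issues→FPADD
cycle 15: I4 reads
cycle 18: I4 exec-done
cycle 19: I3 exec-done; I4 writes R5
cycle 20: I3 writes R6; I5 issues→FPADD
cycle 21: I5 reads
cycle 24: I5 exec-done
cycle 25: I5 writes R3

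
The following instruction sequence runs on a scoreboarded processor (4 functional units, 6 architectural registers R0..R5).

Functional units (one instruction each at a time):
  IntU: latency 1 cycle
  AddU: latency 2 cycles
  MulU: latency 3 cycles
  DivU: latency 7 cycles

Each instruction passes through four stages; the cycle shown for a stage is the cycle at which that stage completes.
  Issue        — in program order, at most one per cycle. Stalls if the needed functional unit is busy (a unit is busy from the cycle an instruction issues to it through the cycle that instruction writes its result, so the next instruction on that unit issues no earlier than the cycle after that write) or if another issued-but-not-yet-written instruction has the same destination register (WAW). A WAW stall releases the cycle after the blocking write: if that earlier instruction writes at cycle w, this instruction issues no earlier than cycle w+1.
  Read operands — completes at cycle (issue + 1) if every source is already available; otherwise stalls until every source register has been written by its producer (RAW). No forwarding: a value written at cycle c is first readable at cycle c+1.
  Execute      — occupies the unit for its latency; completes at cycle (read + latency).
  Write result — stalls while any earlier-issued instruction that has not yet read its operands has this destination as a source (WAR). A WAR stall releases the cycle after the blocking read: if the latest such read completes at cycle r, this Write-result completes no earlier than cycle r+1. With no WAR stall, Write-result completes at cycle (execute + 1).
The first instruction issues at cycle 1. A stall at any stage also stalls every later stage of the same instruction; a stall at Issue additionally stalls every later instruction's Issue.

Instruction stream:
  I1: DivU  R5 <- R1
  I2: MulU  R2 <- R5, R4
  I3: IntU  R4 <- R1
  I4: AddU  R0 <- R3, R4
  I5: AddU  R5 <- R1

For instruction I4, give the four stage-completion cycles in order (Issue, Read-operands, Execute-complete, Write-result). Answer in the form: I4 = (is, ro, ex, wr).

I4 = (4, 13, 15, 16)

c1: I1→DivU
c2: I1 RO | I2→MulU
c3: I3→IntU
c4: I3 RO | I4→AddU
c5: I3 EX
c9: I1 EX
c10: I1 WR R5
c11: I2 RO
c12: I3 WR R4
c13: I4 RO
c14: I2 EX
c15: I2 WR R2 | I4 EX
c16: I4 WR R0
c17: I5→AddU
c18: I5 RO
c20: I5 EX
c21: I5 WR R5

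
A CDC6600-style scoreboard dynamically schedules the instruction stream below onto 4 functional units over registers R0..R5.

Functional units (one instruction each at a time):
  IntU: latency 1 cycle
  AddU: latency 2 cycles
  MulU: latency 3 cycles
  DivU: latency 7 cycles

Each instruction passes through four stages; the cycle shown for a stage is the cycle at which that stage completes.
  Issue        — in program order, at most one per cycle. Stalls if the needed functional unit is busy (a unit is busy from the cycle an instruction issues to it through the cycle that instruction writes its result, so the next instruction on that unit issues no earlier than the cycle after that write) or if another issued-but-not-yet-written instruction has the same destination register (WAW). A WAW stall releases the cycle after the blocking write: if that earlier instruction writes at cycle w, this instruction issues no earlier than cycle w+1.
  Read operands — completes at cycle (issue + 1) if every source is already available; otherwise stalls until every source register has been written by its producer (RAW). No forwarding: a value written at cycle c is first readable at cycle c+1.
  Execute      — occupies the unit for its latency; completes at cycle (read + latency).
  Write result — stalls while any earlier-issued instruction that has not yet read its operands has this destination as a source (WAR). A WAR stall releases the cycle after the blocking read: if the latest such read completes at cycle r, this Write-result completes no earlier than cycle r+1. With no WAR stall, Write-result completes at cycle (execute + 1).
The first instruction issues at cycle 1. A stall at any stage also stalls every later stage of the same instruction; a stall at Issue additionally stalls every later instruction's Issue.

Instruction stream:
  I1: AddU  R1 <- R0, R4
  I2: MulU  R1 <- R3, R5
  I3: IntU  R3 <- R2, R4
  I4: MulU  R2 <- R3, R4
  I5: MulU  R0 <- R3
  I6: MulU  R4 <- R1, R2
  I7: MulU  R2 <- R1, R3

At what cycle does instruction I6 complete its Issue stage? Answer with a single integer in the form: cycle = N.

cycle = 24

cycle 1: I1 issues→AddU
cycle 2: I1 reads
cycle 4: I1 exec-done
cycle 5: I1 writes R1
cycle 6: I2 issues→MulU
cycle 7: I2 reads | I3 issues→IntU
cycle 8: I3 reads
cycle 9: I3 exec-done
cycle 10: I2 exec-done | I3 writes R3
cycle 11: I2 writes R1
cycle 12: I4 issues→MulU
cycle 13: I4 reads
cycle 16: I4 exec-done
cycle 17: I4 writes R2
cycle 18: I5 issues→MulU
cycle 19: I5 reads
cycle 22: I5 exec-done
cycle 23: I5 writes R0
cycle 24: I6 issues→MulU
cycle 25: I6 reads
cycle 28: I6 exec-done
cycle 29: I6 writes R4
cycle 30: I7 issues→MulU
cycle 31: I7 reads
cycle 34: I7 exec-done
cycle 35: I7 writes R2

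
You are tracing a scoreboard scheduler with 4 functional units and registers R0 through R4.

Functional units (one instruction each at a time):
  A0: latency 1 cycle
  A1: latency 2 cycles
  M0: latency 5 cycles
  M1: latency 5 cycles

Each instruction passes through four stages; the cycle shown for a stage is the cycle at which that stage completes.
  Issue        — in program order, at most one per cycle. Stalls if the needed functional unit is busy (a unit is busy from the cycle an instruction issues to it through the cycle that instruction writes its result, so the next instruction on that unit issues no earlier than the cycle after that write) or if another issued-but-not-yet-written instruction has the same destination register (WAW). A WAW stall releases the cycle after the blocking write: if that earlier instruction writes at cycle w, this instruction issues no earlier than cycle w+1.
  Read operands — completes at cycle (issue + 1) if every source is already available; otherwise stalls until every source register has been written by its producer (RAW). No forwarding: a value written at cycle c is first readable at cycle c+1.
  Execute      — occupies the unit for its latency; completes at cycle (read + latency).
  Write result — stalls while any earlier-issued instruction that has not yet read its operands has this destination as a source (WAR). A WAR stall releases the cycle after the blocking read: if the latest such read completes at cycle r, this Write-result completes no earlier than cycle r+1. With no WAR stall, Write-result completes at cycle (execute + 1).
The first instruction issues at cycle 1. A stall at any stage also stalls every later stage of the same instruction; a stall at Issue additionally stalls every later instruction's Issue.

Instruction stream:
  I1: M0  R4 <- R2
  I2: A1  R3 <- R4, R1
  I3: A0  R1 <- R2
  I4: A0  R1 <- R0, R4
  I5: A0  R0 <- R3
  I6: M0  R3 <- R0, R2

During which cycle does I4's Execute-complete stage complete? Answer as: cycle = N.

I1: IS=1 RO=2 EX=7 WR=8
I2: IS=2 RO=9 EX=11 WR=12  [RAW R4: wait I1 write@8]
I3: IS=3 RO=4 EX=5 WR=10  [WAR R1: wait I2 read@9]
I4: IS=11 RO=12 EX=13 WR=14  [struct: A0 busy until I3 writes@10]
I5: IS=15 RO=16 EX=17 WR=18  [struct: A0 busy until I4 writes@14]
I6: IS=16 RO=19 EX=24 WR=25  [RAW R0: wait I5 write@18]

cycle = 13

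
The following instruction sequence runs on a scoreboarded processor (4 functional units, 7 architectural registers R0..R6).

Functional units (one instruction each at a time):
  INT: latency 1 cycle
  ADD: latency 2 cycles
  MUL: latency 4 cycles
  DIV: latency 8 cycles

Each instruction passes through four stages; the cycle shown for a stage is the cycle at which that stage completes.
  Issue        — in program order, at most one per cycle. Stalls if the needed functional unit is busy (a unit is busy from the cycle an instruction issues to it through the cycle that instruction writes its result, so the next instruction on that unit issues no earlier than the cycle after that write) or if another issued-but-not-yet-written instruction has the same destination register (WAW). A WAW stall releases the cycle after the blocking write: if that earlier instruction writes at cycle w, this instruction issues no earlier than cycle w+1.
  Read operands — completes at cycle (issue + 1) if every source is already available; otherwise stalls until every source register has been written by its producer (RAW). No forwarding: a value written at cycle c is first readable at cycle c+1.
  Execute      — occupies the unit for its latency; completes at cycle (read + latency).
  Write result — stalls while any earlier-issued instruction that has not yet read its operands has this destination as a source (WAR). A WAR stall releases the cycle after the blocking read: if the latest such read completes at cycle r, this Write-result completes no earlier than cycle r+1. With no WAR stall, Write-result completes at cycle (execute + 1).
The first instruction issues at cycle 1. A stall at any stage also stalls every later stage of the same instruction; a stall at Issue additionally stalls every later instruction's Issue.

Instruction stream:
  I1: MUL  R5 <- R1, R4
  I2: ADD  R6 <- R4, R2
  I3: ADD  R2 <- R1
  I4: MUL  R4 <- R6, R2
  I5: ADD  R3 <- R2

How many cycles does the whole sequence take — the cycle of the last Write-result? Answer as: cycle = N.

cycle = 17

t=1  I1→MUL
t=2  I1 RO | I2→ADD
t=3  I2 RO
t=5  I2 EX
t=6  I1 EX | I2 WR R6
t=7  I1 WR R5 | I3→ADD
t=8  I3 RO | I4→MUL
t=10  I3 EX
t=11  I3 WR R2
t=12  I4 RO | I5→ADD
t=13  I5 RO
t=15  I5 EX
t=16  I4 EX | I5 WR R3
t=17  I4 WR R4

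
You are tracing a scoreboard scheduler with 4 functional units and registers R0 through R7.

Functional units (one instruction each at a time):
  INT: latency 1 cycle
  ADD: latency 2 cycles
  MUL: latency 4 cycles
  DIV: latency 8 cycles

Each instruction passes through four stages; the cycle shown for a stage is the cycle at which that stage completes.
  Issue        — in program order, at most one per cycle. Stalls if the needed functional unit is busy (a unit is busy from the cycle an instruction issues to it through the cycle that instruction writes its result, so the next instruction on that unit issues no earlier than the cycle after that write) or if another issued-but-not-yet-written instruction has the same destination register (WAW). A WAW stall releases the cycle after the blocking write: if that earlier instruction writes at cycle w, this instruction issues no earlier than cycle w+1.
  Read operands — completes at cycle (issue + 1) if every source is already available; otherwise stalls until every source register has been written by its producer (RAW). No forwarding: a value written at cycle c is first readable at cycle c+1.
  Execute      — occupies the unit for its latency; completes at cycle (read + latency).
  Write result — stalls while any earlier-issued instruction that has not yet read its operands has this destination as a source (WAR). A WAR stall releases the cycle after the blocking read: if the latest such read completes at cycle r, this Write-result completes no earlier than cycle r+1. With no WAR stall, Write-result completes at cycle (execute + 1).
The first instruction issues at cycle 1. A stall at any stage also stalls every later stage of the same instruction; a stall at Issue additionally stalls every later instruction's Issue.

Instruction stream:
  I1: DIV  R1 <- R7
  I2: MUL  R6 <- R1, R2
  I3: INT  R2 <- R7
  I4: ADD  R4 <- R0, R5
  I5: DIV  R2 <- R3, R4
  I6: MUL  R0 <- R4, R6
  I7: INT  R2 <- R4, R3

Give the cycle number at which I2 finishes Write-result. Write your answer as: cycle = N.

cycle = 17

I1 -> (1, 2, 10, 11)
I2 -> (2, 12, 16, 17)  // RAW R1: wait I1 write@11
I3 -> (3, 4, 5, 13)  // WAR R2: wait I2 read@12
I4 -> (4, 5, 7, 8)
I5 -> (14, 15, 23, 24)  // WAW R2: wait I3 write@13
I6 -> (18, 19, 23, 24)  // struct: MUL busy until I2 writes@17
I7 -> (25, 26, 27, 28)  // WAW R2: wait I5 write@24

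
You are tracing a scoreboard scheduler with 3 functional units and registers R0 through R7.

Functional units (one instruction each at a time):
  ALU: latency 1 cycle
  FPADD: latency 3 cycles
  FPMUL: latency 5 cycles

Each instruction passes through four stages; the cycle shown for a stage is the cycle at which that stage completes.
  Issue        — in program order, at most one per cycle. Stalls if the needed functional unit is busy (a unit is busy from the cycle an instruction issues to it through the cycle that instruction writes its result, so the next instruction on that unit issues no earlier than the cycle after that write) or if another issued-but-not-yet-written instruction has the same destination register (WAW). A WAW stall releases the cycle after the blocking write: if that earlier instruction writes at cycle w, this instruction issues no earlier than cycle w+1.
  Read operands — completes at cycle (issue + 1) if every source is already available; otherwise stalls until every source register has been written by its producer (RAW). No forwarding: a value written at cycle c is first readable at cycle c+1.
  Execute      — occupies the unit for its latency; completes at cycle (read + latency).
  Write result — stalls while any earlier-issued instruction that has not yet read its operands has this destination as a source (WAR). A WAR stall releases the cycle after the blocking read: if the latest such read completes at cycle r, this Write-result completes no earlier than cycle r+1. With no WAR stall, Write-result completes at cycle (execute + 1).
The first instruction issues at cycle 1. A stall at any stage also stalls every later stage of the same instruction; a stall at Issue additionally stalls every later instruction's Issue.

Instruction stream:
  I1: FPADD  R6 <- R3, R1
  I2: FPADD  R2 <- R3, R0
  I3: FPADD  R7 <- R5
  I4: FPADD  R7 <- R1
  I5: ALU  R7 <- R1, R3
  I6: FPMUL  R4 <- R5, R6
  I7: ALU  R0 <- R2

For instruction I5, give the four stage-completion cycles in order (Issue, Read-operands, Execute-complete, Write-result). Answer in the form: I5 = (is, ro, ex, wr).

I5 = (25, 26, 27, 28)

t=1  I1 dispatched to FPADD
t=2  I1 operands ready
t=5  I1 complete
t=6  R6←I1
t=7  I2 dispatched to FPADD
t=8  I2 operands ready
t=11  I2 complete
t=12  R2←I2
t=13  I3 dispatched to FPADD
t=14  I3 operands ready
t=17  I3 complete
t=18  R7←I3
t=19  I4 dispatched to FPADD
t=20  I4 operands ready
t=23  I4 complete
t=24  R7←I4
t=25  I5 dispatched to ALU
t=26  I5 operands ready | I6 dispatched to FPMUL
t=27  I5 complete | I6 operands ready
t=28  R7←I5
t=29  I7 dispatched to ALU
t=30  I7 operands ready
t=31  I7 complete
t=32  I6 complete | R0←I7
t=33  R4←I6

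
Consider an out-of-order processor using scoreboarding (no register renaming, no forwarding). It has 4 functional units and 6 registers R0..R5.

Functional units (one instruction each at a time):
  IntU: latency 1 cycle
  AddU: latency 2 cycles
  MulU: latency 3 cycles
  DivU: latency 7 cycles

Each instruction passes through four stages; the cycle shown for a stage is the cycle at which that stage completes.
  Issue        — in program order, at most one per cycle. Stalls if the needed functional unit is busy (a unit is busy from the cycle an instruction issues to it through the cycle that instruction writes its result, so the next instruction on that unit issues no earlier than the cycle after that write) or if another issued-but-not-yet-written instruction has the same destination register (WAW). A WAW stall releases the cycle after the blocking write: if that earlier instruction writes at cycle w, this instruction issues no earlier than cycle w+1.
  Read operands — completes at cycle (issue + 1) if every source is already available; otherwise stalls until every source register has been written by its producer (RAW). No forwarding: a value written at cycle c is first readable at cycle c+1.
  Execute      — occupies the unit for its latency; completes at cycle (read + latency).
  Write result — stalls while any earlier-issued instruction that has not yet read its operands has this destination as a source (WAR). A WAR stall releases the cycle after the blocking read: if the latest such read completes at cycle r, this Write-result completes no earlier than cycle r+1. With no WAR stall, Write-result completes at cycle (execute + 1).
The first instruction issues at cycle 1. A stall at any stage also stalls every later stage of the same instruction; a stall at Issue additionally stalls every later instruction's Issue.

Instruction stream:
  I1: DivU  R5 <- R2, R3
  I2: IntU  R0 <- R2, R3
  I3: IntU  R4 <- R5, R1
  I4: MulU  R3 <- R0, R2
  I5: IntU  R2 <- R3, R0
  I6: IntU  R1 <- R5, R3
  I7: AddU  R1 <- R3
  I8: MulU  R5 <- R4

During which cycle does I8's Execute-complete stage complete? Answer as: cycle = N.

cycle = 27

[1] I1 issues→DivU
[2] I1 reads; I2 issues→IntU
[3] I2 reads
[4] I2 exec-done
[5] I2 writes R0
[6] I3 issues→IntU
[7] I4 issues→MulU
[8] I4 reads
[9] I1 exec-done
[10] I1 writes R5
[11] I3 reads; I4 exec-done
[12] I3 exec-done; I4 writes R3
[13] I3 writes R4
[14] I5 issues→IntU
[15] I5 reads
[16] I5 exec-done
[17] I5 writes R2
[18] I6 issues→IntU
[19] I6 reads
[20] I6 exec-done
[21] I6 writes R1
[22] I7 issues→AddU
[23] I7 reads; I8 issues→MulU
[24] I8 reads
[25] I7 exec-done
[26] I7 writes R1
[27] I8 exec-done
[28] I8 writes R5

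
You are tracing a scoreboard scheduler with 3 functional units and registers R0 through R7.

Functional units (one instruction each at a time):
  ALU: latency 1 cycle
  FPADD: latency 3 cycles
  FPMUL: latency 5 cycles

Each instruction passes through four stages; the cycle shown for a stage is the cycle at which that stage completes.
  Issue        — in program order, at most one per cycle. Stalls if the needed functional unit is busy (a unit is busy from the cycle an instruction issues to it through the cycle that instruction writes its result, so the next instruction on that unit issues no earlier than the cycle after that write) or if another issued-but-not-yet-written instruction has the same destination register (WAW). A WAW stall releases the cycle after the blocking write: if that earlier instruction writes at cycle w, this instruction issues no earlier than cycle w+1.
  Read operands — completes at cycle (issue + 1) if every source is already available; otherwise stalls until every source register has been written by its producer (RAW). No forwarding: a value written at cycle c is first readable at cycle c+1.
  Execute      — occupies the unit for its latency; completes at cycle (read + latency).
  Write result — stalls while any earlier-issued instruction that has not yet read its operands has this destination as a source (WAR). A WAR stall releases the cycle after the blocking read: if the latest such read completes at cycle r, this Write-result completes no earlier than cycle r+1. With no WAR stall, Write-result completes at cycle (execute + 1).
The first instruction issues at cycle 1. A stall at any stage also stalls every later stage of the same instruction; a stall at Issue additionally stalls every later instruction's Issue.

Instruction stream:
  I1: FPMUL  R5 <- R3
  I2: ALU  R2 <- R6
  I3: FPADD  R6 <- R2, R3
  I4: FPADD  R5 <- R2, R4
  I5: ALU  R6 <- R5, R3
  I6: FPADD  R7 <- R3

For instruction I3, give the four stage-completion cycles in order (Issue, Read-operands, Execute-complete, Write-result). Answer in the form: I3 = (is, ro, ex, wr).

1) issue 1, read 2, done 7, write 8
2) issue 2, read 3, done 4, write 5
3) issue 3, read 6, done 9, write 10  <RAW R2: wait I2 write@5>
4) issue 11, read 12, done 15, write 16  <struct: FPADD busy until I3 writes@10>
5) issue 12, read 17, done 18, write 19  <RAW R5: wait I4 write@16>
6) issue 17, read 18, done 21, write 22  <struct: FPADD busy until I4 writes@16>

I3 = (3, 6, 9, 10)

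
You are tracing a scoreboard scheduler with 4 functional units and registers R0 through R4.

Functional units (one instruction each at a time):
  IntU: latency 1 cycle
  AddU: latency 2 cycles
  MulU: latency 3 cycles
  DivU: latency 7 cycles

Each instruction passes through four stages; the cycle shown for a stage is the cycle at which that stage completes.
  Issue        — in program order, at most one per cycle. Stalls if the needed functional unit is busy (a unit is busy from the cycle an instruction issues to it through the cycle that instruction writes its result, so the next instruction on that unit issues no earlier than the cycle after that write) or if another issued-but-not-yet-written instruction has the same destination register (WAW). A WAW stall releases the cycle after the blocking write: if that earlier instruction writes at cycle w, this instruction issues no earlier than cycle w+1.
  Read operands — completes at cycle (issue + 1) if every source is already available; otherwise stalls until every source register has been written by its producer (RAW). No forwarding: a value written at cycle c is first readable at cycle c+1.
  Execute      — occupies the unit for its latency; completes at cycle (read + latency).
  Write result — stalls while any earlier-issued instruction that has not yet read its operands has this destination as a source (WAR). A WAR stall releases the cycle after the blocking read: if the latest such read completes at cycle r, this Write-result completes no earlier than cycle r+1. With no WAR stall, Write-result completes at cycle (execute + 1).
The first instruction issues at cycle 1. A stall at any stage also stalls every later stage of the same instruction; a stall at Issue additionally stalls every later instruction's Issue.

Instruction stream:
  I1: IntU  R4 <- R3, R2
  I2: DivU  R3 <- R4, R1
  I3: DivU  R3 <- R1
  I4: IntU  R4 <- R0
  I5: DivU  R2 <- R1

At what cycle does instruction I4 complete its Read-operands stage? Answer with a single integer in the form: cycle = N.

I1 -> (1, 2, 3, 4)
I2 -> (2, 5, 12, 13)  // RAW R4: wait I1 write@4
I3 -> (14, 15, 22, 23)  // struct: DivU busy until I2 writes@13
I4 -> (15, 16, 17, 18)
I5 -> (24, 25, 32, 33)  // struct: DivU busy until I3 writes@23

cycle = 16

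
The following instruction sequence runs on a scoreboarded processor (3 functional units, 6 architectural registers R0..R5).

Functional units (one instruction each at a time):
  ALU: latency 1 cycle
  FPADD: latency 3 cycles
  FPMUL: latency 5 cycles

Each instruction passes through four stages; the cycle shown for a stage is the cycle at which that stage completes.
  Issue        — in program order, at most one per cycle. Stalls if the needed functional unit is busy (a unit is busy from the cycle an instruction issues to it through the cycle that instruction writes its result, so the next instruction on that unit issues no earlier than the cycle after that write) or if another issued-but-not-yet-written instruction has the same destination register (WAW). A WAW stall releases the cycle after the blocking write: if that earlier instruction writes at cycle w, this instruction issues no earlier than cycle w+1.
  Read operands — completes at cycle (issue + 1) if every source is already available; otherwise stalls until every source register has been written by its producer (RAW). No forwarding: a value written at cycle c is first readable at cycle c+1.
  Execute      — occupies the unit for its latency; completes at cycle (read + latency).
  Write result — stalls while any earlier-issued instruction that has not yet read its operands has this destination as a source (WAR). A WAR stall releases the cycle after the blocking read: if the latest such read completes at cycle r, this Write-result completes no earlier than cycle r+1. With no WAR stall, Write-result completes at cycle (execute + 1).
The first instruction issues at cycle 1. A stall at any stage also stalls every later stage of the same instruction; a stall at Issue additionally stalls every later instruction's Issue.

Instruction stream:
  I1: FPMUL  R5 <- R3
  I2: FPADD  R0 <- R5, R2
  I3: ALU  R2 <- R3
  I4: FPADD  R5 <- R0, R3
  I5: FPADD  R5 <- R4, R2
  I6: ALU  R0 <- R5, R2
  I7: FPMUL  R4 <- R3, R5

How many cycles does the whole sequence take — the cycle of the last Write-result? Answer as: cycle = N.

I1  is:1  ro:2  ex:7  wr:8
I2  is:2  ro:9  ex:12  wr:13  — RAW R5: wait I1 write@8
I3  is:3  ro:4  ex:5  wr:10  — WAR R2: wait I2 read@9
I4  is:14  ro:15  ex:18  wr:19  — struct: FPADD busy until I2 writes@13
I5  is:20  ro:21  ex:24  wr:25  — struct: FPADD busy until I4 writes@19
I6  is:21  ro:26  ex:27  wr:28  — RAW R5: wait I5 write@25
I7  is:22  ro:26  ex:31  wr:32  — RAW R5: wait I5 write@25

cycle = 32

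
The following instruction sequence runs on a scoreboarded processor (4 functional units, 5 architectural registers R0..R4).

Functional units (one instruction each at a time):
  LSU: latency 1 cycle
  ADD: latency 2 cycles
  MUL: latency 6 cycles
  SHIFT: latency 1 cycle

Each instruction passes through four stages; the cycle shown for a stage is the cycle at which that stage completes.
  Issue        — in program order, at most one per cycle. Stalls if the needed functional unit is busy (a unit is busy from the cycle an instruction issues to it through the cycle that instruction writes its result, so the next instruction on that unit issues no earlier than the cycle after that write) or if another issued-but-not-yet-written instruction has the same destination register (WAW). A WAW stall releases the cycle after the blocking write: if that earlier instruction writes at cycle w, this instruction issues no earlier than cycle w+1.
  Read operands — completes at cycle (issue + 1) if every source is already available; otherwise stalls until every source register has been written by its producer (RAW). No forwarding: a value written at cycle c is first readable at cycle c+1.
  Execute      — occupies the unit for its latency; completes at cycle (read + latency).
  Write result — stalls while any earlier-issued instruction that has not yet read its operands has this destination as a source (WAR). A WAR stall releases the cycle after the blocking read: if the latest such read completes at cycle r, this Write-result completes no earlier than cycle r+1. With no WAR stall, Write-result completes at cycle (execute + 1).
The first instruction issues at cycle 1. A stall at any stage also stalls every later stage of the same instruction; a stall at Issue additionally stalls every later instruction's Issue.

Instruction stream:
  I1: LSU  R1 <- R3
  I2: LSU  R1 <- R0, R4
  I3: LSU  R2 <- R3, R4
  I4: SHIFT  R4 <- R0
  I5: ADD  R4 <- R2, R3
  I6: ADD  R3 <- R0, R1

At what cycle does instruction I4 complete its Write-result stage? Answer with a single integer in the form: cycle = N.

cycle = 13

c1: I1 dispatched to LSU
c2: I1 operands ready
c3: I1 complete
c4: R1←I1
c5: I2 dispatched to LSU
c6: I2 operands ready
c7: I2 complete
c8: R1←I2
c9: I3 dispatched to LSU
c10: I3 operands ready; I4 dispatched to SHIFT
c11: I3 complete; I4 operands ready
c12: R2←I3; I4 complete
c13: R4←I4
c14: I5 dispatched to ADD
c15: I5 operands ready
c17: I5 complete
c18: R4←I5
c19: I6 dispatched to ADD
c20: I6 operands ready
c22: I6 complete
c23: R3←I6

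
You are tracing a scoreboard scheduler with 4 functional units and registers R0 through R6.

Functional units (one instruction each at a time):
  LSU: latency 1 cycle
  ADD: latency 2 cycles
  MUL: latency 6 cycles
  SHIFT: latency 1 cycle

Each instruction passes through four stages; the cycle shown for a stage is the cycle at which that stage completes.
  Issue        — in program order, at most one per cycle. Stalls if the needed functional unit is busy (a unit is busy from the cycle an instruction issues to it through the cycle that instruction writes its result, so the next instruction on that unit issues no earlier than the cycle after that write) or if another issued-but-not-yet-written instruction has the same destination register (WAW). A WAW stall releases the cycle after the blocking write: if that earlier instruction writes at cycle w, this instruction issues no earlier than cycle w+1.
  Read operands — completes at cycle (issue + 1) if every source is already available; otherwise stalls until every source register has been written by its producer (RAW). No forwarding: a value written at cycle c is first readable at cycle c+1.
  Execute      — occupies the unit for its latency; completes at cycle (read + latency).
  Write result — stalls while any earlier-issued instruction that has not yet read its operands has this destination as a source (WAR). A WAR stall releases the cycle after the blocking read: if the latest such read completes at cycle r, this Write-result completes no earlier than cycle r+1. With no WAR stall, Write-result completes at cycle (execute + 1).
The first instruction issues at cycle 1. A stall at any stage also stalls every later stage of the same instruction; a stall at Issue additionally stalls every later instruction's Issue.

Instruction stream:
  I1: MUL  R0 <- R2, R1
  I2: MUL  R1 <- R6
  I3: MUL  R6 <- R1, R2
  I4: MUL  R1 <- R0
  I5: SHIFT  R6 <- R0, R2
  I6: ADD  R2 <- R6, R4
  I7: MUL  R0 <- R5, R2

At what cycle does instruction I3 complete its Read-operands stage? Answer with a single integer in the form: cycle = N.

cycle = 20

c1: I1→MUL
c2: I1 RO
c8: I1 EX
c9: I1 WR R0
c10: I2→MUL
c11: I2 RO
c17: I2 EX
c18: I2 WR R1
c19: I3→MUL
c20: I3 RO
c26: I3 EX
c27: I3 WR R6
c28: I4→MUL
c29: I4 RO · I5→SHIFT
c30: I5 RO · I6→ADD
c31: I5 EX
c32: I5 WR R6
c33: I6 RO
c35: I4 EX · I6 EX
c36: I4 WR R1 · I6 WR R2
c37: I7→MUL
c38: I7 RO
c44: I7 EX
c45: I7 WR R0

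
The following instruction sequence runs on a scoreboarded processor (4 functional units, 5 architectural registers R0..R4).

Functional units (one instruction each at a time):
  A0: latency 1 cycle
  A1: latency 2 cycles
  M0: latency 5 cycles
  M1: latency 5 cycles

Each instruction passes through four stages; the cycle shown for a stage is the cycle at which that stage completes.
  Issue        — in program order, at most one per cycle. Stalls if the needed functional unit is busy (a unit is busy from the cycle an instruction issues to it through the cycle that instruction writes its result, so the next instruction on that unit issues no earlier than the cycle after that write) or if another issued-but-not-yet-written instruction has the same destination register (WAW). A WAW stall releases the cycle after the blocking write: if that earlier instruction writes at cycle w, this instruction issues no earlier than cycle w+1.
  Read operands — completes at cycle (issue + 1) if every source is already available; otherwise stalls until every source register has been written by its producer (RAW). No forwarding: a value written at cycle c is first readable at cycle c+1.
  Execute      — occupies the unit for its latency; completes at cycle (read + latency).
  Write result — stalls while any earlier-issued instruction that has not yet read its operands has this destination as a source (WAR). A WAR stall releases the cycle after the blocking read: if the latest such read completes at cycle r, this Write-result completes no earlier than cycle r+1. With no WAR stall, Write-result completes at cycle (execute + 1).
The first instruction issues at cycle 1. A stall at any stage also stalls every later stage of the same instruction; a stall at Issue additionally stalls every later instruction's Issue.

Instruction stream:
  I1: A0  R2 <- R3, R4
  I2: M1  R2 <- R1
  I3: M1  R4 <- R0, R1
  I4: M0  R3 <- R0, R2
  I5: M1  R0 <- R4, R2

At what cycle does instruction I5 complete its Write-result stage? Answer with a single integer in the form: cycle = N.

  I1 | 1 | 2 | 3 | 4
  I2 | 5 | 6 | 11 | 12   WAW R2: wait I1 write@4
  I3 | 13 | 14 | 19 | 20   struct: M1 busy until I2 writes@12
  I4 | 14 | 15 | 20 | 21
  I5 | 21 | 22 | 27 | 28   struct: M1 busy until I3 writes@20

cycle = 28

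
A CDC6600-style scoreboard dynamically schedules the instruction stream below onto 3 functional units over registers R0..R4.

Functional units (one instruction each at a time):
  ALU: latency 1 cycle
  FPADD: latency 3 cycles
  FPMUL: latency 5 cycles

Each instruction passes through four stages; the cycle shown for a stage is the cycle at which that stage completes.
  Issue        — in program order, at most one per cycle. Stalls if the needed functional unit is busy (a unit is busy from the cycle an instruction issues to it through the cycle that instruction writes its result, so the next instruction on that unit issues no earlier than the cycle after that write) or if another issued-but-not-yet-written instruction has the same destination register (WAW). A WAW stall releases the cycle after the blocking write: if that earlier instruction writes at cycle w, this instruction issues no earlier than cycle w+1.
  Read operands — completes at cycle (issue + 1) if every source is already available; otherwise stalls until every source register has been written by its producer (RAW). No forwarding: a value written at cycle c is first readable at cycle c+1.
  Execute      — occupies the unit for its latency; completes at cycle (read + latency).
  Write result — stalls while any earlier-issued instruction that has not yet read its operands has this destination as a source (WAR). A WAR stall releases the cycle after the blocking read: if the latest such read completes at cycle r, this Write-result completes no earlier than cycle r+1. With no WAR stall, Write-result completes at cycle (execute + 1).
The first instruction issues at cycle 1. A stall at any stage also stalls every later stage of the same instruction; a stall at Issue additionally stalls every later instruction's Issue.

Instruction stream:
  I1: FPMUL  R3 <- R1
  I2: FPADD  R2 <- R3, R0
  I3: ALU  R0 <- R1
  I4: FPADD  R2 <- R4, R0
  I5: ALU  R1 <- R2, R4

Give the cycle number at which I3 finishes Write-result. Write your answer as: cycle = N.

cycle = 10

c1: I1 dispatched to FPMUL
c2: I1 operands ready, I2 dispatched to FPADD
c3: I3 dispatched to ALU
c4: I3 operands ready
c5: I3 complete
c7: I1 complete
c8: R3←I1
c9: I2 operands ready
c10: R0←I3
c12: I2 complete
c13: R2←I2
c14: I4 dispatched to FPADD
c15: I4 operands ready, I5 dispatched to ALU
c18: I4 complete
c19: R2←I4
c20: I5 operands ready
c21: I5 complete
c22: R1←I5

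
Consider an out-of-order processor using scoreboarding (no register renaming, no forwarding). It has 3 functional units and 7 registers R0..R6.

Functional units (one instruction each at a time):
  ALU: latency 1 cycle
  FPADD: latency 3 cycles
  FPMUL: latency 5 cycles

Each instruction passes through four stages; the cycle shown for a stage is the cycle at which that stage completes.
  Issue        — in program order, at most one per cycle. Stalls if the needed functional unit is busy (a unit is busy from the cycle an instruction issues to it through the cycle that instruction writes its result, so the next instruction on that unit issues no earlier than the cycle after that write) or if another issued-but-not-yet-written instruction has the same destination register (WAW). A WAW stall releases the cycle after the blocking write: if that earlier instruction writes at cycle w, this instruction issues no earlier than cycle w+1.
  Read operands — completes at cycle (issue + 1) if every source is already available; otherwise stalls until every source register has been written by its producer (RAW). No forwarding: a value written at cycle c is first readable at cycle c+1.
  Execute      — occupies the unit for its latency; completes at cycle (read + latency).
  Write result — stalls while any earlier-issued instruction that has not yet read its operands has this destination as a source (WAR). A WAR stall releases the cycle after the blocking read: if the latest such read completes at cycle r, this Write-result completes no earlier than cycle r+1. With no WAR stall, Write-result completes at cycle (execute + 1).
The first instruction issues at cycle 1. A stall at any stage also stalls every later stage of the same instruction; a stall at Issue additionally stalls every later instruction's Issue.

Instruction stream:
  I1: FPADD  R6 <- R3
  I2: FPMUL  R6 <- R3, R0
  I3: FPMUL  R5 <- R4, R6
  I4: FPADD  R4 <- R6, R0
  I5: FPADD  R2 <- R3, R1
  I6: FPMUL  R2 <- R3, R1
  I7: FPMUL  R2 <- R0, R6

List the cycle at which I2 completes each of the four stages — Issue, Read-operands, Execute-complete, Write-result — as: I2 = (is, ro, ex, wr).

I2 = (7, 8, 13, 14)

1) issue 1, read 2, done 5, write 6
2) issue 7, read 8, done 13, write 14  <WAW R6: wait I1 write@6>
3) issue 15, read 16, done 21, write 22  <struct: FPMUL busy until I2 writes@14>
4) issue 16, read 17, done 20, write 21
5) issue 22, read 23, done 26, write 27  <struct: FPADD busy until I4 writes@21>
6) issue 28, read 29, done 34, write 35  <WAW R2: wait I5 write@27>
7) issue 36, read 37, done 42, write 43  <struct: FPMUL busy until I6 writes@35>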